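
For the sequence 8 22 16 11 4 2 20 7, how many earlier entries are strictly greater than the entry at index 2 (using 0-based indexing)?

The element at index 2 is 16.
Elements before it: 8, 22
Those larger than 16: 22

1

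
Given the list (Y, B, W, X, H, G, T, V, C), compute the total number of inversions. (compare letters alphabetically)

Sweep left to right; for each value list the smaller values that follow it:
Y → B, W, X, H, G, T, V, C → 8
B → none → 0
W → H, G, T, V, C → 5
X → H, G, T, V, C → 5
H → G, C → 2
G → C → 1
T → C → 1
V → C → 1
C → none → 0
Sum: 8 + 0 + 5 + 5 + 2 + 1 + 1 + 1 + 0 = 23

Inversions: 23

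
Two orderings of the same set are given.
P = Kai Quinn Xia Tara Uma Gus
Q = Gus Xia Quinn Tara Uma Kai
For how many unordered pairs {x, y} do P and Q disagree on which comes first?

10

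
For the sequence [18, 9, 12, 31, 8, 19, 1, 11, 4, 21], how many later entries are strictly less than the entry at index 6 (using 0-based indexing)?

The element at index 6 is 1.
Elements after it: 11, 4, 21
None of them are smaller than 1.

0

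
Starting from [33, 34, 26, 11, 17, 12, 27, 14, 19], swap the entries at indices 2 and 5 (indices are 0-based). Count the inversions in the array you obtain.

20 inversions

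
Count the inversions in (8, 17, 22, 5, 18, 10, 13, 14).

Count, for each position, how many later elements it exceeds:
8: 1
17: 4
22: 5
5: 0
18: 3
10: 0
13: 0
14: 0
Sum: 1 + 4 + 5 + 0 + 3 + 0 + 0 + 0 = 13

13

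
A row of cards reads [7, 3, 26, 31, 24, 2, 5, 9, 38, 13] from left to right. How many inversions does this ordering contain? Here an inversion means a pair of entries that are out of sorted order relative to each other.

19 inversions

Sweep left to right; for each value list the smaller values that follow it:
7 → 3, 2, 5 → 3
3 → 2 → 1
26 → 24, 2, 5, 9, 13 → 5
31 → 24, 2, 5, 9, 13 → 5
24 → 2, 5, 9, 13 → 4
2 → none → 0
5 → none → 0
9 → none → 0
38 → 13 → 1
13 → none → 0
Sum: 3 + 1 + 5 + 5 + 4 + 0 + 0 + 0 + 1 + 0 = 19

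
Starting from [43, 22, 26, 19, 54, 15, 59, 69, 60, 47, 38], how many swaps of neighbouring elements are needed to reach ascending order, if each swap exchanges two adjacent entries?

The minimum number of adjacent swaps to sort an array equals its inversion count, since every such swap removes exactly one inversion.
Count inversions — for each element, later elements that are smaller:
43: 22, 26, 19, 15, 38 → 5
22: 19, 15 → 2
26: 19, 15 → 2
19: 15 → 1
54: 15, 47, 38 → 3
15: none → 0
59: 47, 38 → 2
69: 60, 47, 38 → 3
60: 47, 38 → 2
47: 38 → 1
38: none → 0
Total inversions: 5 + 2 + 2 + 1 + 3 + 0 + 2 + 3 + 2 + 1 + 0 = 21

21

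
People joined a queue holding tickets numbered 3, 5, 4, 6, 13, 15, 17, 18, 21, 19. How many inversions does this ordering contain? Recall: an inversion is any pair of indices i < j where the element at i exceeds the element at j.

Sweep left to right; for each value list the smaller values that follow it:
3 → none → 0
5 → 4 → 1
4 → none → 0
6 → none → 0
13 → none → 0
15 → none → 0
17 → none → 0
18 → none → 0
21 → 19 → 1
19 → none → 0
Sum: 0 + 1 + 0 + 0 + 0 + 0 + 0 + 0 + 1 + 0 = 2

2 inversions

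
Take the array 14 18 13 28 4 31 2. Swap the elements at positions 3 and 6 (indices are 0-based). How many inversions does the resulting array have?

9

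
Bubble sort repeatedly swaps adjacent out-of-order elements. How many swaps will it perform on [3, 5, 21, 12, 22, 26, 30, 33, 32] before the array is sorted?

2 adjacent swaps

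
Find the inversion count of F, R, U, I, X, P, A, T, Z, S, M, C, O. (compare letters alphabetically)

Element-by-element contributions:
F: 2
R: 6
U: 8
I: 2
X: 7
P: 4
A: 0
T: 4
Z: 4
S: 3
M: 1
C: 0
O: 0
Sum: 2 + 6 + 8 + 2 + 7 + 4 + 0 + 4 + 4 + 3 + 1 + 0 + 0 = 41

41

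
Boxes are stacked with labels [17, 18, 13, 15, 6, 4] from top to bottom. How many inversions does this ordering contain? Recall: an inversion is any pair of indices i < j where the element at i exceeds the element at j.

Inversions: 13

Sweep left to right; for each value list the smaller values that follow it:
17: 4
18: 4
13: 2
15: 2
6: 1
4: 0
Sum: 4 + 4 + 2 + 2 + 1 + 0 = 13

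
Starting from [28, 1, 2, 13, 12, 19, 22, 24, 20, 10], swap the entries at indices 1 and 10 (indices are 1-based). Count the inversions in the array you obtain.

Positions 1 and 10 hold 28 and 10; after swapping, the array is [10, 1, 2, 13, 12, 19, 22, 24, 20, 28].
Element-by-element contributions:
10 → 1, 2 → 2
1 → none → 0
2 → none → 0
13 → 12 → 1
12 → none → 0
19 → none → 0
22 → 20 → 1
24 → 20 → 1
20 → none → 0
28 → none → 0
Sum: 2 + 0 + 0 + 1 + 0 + 0 + 1 + 1 + 0 + 0 = 5

Inversions: 5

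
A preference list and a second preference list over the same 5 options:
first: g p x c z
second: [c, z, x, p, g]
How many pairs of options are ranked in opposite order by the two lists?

9 pairs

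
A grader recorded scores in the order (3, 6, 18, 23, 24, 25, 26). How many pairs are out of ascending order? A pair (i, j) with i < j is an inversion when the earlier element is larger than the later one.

Sweep left to right; for each value list the smaller values that follow it:
3: 0
6: 0
18: 0
23: 0
24: 0
25: 0
26: 0
Sum: 0 + 0 + 0 + 0 + 0 + 0 + 0 = 0

0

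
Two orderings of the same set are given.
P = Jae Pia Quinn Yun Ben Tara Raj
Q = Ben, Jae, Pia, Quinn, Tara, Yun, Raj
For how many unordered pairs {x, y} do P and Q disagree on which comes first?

5 disagreeing pairs

Assign each item its position (1..7) in the first ordering, then rewrite the second ordering as that position sequence:
positions: Jae→1, Pia→2, Quinn→3, Yun→4, Ben→5, Tara→6, Raj→7
second ordering as positions: [5, 1, 2, 3, 6, 4, 7]
Discordant pairs = inversions in this position sequence.
5: 1, 2, 3, 4 → 4
1: 0
2: 0
3: 0
6: 4 → 1
4: 0
7: 0
Total: 4 + 0 + 0 + 0 + 1 + 0 + 0 = 5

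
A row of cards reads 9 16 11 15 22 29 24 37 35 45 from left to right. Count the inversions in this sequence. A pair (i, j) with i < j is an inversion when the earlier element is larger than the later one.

Inversions: 4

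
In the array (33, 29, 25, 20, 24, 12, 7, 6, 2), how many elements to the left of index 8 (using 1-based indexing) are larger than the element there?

The element at index 8 is 6.
Elements before it: 33, 29, 25, 20, 24, 12, 7
Those larger than 6: 33, 29, 25, 20, 24, 12, 7

7 such elements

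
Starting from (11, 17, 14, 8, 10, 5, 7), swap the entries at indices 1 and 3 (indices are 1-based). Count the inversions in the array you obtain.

18

Positions 1 and 3 hold 11 and 14; after swapping, the array is [14, 17, 11, 8, 10, 5, 7].
For each element, count later entries that are smaller:
14 → 11, 8, 10, 5, 7 → 5
17 → 11, 8, 10, 5, 7 → 5
11 → 8, 10, 5, 7 → 4
8 → 5, 7 → 2
10 → 5, 7 → 2
5 → none → 0
7 → none → 0
Sum: 5 + 5 + 4 + 2 + 2 + 0 + 0 = 18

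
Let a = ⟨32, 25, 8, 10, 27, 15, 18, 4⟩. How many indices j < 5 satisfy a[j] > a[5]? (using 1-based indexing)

1

The element at index 5 is 27.
Elements before it: 32, 25, 8, 10
Those larger than 27: 32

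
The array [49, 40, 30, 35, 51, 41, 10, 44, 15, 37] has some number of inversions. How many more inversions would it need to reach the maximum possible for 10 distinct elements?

Maximum inversions for 10 distinct elements is C(10, 2) = 10·9/2 = 45.
Current inversions — for each element, count later smaller elements:
49: 8
40: 5
30: 2
35: 2
51: 5
41: 3
10: 0
44: 2
15: 0
37: 0
Current total: 8 + 5 + 2 + 2 + 5 + 3 + 0 + 2 + 0 + 0 = 27
Shortfall: 45 − 27 = 18

18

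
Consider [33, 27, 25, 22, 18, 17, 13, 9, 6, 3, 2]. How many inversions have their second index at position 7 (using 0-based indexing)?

The element at index 7 is 9.
Elements before it: 33, 27, 25, 22, 18, 17, 13
Those larger than 9: 33, 27, 25, 22, 18, 17, 13

7 such elements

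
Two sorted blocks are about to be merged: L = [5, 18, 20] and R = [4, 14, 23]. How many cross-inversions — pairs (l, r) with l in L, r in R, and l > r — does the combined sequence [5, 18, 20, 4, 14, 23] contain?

5 cross-inversions

For each element r of the right run, count left-run elements greater than r:
r = 4: 5, 18, 20 → 3
r = 14: 18, 20 → 2
r = 23: none → 0
Cross-inversions: 3 + 2 + 0 = 5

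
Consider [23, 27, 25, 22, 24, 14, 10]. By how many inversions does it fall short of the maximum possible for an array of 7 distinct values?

Maximum inversions for 7 distinct elements is C(7, 2) = 7·6/2 = 21.
Current inversions — for each element, count later smaller elements:
23: 3
27: 5
25: 4
22: 2
24: 2
14: 1
10: 0
Current total: 3 + 5 + 4 + 2 + 2 + 1 + 0 = 17
Shortfall: 21 − 17 = 4

4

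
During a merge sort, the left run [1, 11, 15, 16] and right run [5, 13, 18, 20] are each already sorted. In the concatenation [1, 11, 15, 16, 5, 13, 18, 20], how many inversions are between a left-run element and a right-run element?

5

Count, for every r in R, how many entries of L exceed r:
r = 5: 11, 15, 16 → 3
r = 13: 15, 16 → 2
r = 18: none → 0
r = 20: none → 0
Cross-inversions: 3 + 2 + 0 + 0 = 5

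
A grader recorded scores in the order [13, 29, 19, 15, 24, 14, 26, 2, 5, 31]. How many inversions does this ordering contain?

Out-of-order pairs: 23

Element-by-element contributions:
13 → 2, 5 → 2
29 → 19, 15, 24, 14, 26, 2, 5 → 7
19 → 15, 14, 2, 5 → 4
15 → 14, 2, 5 → 3
24 → 14, 2, 5 → 3
14 → 2, 5 → 2
26 → 2, 5 → 2
2 → none → 0
5 → none → 0
31 → none → 0
Sum: 2 + 7 + 4 + 3 + 3 + 2 + 2 + 0 + 0 + 0 = 23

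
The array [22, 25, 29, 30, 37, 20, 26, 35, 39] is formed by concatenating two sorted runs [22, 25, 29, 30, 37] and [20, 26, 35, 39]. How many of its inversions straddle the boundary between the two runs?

Take each right-half value and tally the left-half values above it:
r = 20: 22, 25, 29, 30, 37 → 5
r = 26: 29, 30, 37 → 3
r = 35: 37 → 1
r = 39: none → 0
Cross-inversions: 5 + 3 + 1 + 0 = 9

9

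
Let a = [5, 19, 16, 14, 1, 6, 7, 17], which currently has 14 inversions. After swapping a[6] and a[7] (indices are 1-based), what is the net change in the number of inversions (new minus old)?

+1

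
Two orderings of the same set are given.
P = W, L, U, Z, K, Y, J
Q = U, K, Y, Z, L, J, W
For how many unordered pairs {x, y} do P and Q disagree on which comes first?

12 disagreeing pairs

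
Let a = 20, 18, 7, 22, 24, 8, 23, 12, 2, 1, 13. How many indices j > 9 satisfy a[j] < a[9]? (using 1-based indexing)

1 such element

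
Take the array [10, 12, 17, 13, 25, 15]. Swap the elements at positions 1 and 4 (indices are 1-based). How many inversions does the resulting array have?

6

Positions 1 and 4 hold 10 and 13; after swapping, the array is [13, 12, 17, 10, 25, 15].
Count, for each position, how many later elements it exceeds:
13 → 12, 10 → 2
12 → 10 → 1
17 → 10, 15 → 2
10 → none → 0
25 → 15 → 1
15 → none → 0
Sum: 2 + 1 + 2 + 0 + 1 + 0 = 6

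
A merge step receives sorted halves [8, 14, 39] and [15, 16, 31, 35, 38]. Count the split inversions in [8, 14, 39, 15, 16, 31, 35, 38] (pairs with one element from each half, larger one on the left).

Count, for every r in R, how many entries of L exceed r:
r = 15: 39 → 1
r = 16: 39 → 1
r = 31: 39 → 1
r = 35: 39 → 1
r = 38: 39 → 1
Cross-inversions: 1 + 1 + 1 + 1 + 1 = 5

5 cross-inversions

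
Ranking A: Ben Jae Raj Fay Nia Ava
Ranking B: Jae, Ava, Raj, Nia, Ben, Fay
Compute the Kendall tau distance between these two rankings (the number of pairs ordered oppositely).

8 discordant pairs

Assign each item its position (1..6) in the first ordering, then rewrite the second ordering as that position sequence:
positions: Ben→1, Jae→2, Raj→3, Fay→4, Nia→5, Ava→6
second ordering as positions: [2, 6, 3, 5, 1, 4]
Discordant pairs = inversions in this position sequence.
2: 1 → 1
6: 3, 5, 1, 4 → 4
3: 1 → 1
5: 1, 4 → 2
1: 0
4: 0
Total: 1 + 4 + 1 + 2 + 0 + 0 = 8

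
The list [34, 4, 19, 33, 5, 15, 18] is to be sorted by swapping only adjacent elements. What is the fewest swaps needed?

Swaps: 12

The minimum number of adjacent swaps to sort an array equals its inversion count, since every such swap removes exactly one inversion.
Count inversions — for each element, later elements that are smaller:
34: 4, 19, 33, 5, 15, 18 → 6
4: none → 0
19: 5, 15, 18 → 3
33: 5, 15, 18 → 3
5: none → 0
15: none → 0
18: none → 0
Total inversions: 6 + 0 + 3 + 3 + 0 + 0 + 0 = 12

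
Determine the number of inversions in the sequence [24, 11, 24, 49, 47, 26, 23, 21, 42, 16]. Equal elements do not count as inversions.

For each element, count later entries that are smaller:
24 → 11, 23, 21, 16 → 4
11 → none → 0
24 → 23, 21, 16 → 3
49 → 47, 26, 23, 21, 42, 16 → 6
47 → 26, 23, 21, 42, 16 → 5
26 → 23, 21, 16 → 3
23 → 21, 16 → 2
21 → 16 → 1
42 → 16 → 1
16 → none → 0
Sum: 4 + 0 + 3 + 6 + 5 + 3 + 2 + 1 + 1 + 0 = 25

25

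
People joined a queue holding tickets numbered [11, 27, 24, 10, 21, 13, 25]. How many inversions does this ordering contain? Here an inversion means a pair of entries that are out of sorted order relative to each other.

Element-by-element contributions:
11 → 10 → 1
27 → 24, 10, 21, 13, 25 → 5
24 → 10, 21, 13 → 3
10 → none → 0
21 → 13 → 1
13 → none → 0
25 → none → 0
Sum: 1 + 5 + 3 + 0 + 1 + 0 + 0 = 10

There are 10 inversions.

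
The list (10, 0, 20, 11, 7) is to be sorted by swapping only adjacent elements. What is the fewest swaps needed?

The minimum number of adjacent swaps to sort an array equals its inversion count, since every such swap removes exactly one inversion.
Count inversions — for each element, later elements that are smaller:
10: 0, 7 → 2
0: none → 0
20: 11, 7 → 2
11: 7 → 1
7: none → 0
Total inversions: 2 + 0 + 2 + 1 + 0 = 5

Adjacent swaps: 5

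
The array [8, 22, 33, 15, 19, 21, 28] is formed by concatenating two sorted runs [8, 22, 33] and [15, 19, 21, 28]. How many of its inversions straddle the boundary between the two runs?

Take each right-half value and tally the left-half values above it:
r = 15: 22, 33 → 2
r = 19: 22, 33 → 2
r = 21: 22, 33 → 2
r = 28: 33 → 1
Cross-inversions: 2 + 2 + 2 + 1 = 7

7 split inversions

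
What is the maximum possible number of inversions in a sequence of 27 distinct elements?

351 inversions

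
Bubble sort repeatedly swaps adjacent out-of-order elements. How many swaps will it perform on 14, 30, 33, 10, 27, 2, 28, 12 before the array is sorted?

17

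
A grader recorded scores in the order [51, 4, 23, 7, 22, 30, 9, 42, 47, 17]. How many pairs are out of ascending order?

Element-by-element contributions:
51 → 4, 23, 7, 22, 30, 9, 42, 47, 17 → 9
4 → none → 0
23 → 7, 22, 9, 17 → 4
7 → none → 0
22 → 9, 17 → 2
30 → 9, 17 → 2
9 → none → 0
42 → 17 → 1
47 → 17 → 1
17 → none → 0
Sum: 9 + 0 + 4 + 0 + 2 + 2 + 0 + 1 + 1 + 0 = 19

19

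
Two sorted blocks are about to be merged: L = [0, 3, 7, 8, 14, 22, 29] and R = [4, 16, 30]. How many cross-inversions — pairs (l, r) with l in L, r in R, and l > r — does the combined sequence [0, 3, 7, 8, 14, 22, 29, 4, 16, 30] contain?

Count, for every r in R, how many entries of L exceed r:
r = 4: 7, 8, 14, 22, 29 → 5
r = 16: 22, 29 → 2
r = 30: none → 0
Cross-inversions: 5 + 2 + 0 = 7

7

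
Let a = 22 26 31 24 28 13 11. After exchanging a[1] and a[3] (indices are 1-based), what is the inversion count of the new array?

Positions 1 and 3 hold 22 and 31; after swapping, the array is [31, 26, 22, 24, 28, 13, 11].
Sweep left to right; for each value list the smaller values that follow it:
31: 6
26: 4
22: 2
24: 2
28: 2
13: 1
11: 0
Sum: 6 + 4 + 2 + 2 + 2 + 1 + 0 = 17

Inversions: 17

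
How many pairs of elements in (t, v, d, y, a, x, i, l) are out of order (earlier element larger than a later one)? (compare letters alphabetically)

15 inversions

For each element, count later entries that are smaller:
t → d, a, i, l → 4
v → d, a, i, l → 4
d → a → 1
y → a, x, i, l → 4
a → none → 0
x → i, l → 2
i → none → 0
l → none → 0
Sum: 4 + 4 + 1 + 4 + 0 + 2 + 0 + 0 = 15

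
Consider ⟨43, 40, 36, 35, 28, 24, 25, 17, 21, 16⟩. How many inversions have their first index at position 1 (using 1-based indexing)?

9 such elements

The element at index 1 is 43.
Elements after it: 40, 36, 35, 28, 24, 25, 17, 21, 16
Those smaller than 43: 40, 36, 35, 28, 24, 25, 17, 21, 16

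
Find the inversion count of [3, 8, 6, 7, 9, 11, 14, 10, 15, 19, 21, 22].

Inversions: 4

Element-by-element contributions:
3: 0
8: 2
6: 0
7: 0
9: 0
11: 1
14: 1
10: 0
15: 0
19: 0
21: 0
22: 0
Sum: 0 + 2 + 0 + 0 + 0 + 1 + 1 + 0 + 0 + 0 + 0 + 0 = 4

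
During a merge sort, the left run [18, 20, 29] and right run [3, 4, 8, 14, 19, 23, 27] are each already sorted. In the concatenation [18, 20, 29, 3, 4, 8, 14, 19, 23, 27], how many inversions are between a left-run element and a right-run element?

16

Take each right-half value and tally the left-half values above it:
r = 3: 18, 20, 29 → 3
r = 4: 18, 20, 29 → 3
r = 8: 18, 20, 29 → 3
r = 14: 18, 20, 29 → 3
r = 19: 20, 29 → 2
r = 23: 29 → 1
r = 27: 29 → 1
Cross-inversions: 3 + 3 + 3 + 3 + 2 + 1 + 1 = 16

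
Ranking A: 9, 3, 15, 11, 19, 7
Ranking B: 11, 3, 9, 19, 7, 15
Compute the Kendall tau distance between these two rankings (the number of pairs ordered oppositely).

Assign each item its position (1..6) in the first ordering, then rewrite the second ordering as that position sequence:
positions: 9→1, 3→2, 15→3, 11→4, 19→5, 7→6
second ordering as positions: [4, 2, 1, 5, 6, 3]
Discordant pairs = inversions in this position sequence.
4: 2, 1, 3 → 3
2: 1 → 1
1: 0
5: 3 → 1
6: 3 → 1
3: 0
Total: 3 + 1 + 0 + 1 + 1 + 0 = 6

Discordant pairs: 6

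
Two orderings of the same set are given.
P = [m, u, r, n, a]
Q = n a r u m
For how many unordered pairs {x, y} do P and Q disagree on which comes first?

Assign each item its position (1..5) in the first ordering, then rewrite the second ordering as that position sequence:
positions: m→1, u→2, r→3, n→4, a→5
second ordering as positions: [4, 5, 3, 2, 1]
Discordant pairs = inversions in this position sequence.
4: 3, 2, 1 → 3
5: 3, 2, 1 → 3
3: 2, 1 → 2
2: 1 → 1
1: 0
Total: 3 + 3 + 2 + 1 + 0 = 9

9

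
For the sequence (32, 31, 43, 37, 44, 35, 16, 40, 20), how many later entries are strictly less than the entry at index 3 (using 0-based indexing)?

3

The element at index 3 is 37.
Elements after it: 44, 35, 16, 40, 20
Those smaller than 37: 35, 16, 20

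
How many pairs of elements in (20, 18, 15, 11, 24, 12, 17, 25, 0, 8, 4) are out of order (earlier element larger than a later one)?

38

For each element, count later entries that are smaller:
20 → 18, 15, 11, 12, 17, 0, 8, 4 → 8
18 → 15, 11, 12, 17, 0, 8, 4 → 7
15 → 11, 12, 0, 8, 4 → 5
11 → 0, 8, 4 → 3
24 → 12, 17, 0, 8, 4 → 5
12 → 0, 8, 4 → 3
17 → 0, 8, 4 → 3
25 → 0, 8, 4 → 3
0 → none → 0
8 → 4 → 1
4 → none → 0
Sum: 8 + 7 + 5 + 3 + 5 + 3 + 3 + 3 + 0 + 1 + 0 = 38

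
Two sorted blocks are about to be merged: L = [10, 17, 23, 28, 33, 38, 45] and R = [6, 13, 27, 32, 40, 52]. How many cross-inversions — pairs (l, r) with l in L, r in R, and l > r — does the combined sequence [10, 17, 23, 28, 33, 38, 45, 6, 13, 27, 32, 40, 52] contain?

For each element r of the right run, count left-run elements greater than r:
r = 6: 10, 17, 23, 28, 33, 38, 45 → 7
r = 13: 17, 23, 28, 33, 38, 45 → 6
r = 27: 28, 33, 38, 45 → 4
r = 32: 33, 38, 45 → 3
r = 40: 45 → 1
r = 52: none → 0
Cross-inversions: 7 + 6 + 4 + 3 + 1 + 0 = 21

21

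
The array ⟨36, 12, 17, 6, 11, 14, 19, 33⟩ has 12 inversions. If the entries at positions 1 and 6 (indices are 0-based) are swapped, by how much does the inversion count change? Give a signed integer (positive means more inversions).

+5

Positions 1 and 6 hold 12 and 19; after swapping, the array is [36, 19, 17, 6, 11, 14, 12, 33].
Sweep left to right; for each value list the smaller values that follow it:
36: 7
19: 5
17: 4
6: 0
11: 0
14: 1
12: 0
33: 0
Sum: 7 + 5 + 4 + 0 + 0 + 1 + 0 + 0 = 17
Change: 17 − 12 = +5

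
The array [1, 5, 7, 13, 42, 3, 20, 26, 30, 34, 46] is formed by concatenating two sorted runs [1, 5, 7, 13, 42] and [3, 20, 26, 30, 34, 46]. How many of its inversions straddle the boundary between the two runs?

8 cross-inversions

Count, for every r in R, how many entries of L exceed r:
r = 3: 5, 7, 13, 42 → 4
r = 20: 42 → 1
r = 26: 42 → 1
r = 30: 42 → 1
r = 34: 42 → 1
r = 46: none → 0
Cross-inversions: 4 + 1 + 1 + 1 + 1 + 0 = 8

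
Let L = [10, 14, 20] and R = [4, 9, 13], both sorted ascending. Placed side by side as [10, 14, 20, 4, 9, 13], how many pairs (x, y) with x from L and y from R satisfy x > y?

8

Take each right-half value and tally the left-half values above it:
r = 4: 10, 14, 20 → 3
r = 9: 10, 14, 20 → 3
r = 13: 14, 20 → 2
Cross-inversions: 3 + 3 + 2 = 8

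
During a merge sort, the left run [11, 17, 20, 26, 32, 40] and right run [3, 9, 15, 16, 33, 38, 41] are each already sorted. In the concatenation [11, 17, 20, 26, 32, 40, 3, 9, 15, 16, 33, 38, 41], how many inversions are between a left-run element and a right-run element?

24

Count, for every r in R, how many entries of L exceed r:
r = 3: 11, 17, 20, 26, 32, 40 → 6
r = 9: 11, 17, 20, 26, 32, 40 → 6
r = 15: 17, 20, 26, 32, 40 → 5
r = 16: 17, 20, 26, 32, 40 → 5
r = 33: 40 → 1
r = 38: 40 → 1
r = 41: none → 0
Cross-inversions: 6 + 6 + 5 + 5 + 1 + 1 + 0 = 24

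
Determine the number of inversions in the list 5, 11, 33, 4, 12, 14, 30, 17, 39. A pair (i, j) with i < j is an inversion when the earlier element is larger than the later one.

For each element, count later entries that are smaller:
5 → 4 → 1
11 → 4 → 1
33 → 4, 12, 14, 30, 17 → 5
4 → none → 0
12 → none → 0
14 → none → 0
30 → 17 → 1
17 → none → 0
39 → none → 0
Sum: 1 + 1 + 5 + 0 + 0 + 0 + 1 + 0 + 0 = 8

8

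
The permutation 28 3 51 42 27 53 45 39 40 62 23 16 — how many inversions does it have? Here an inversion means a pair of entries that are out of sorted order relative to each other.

34 inversions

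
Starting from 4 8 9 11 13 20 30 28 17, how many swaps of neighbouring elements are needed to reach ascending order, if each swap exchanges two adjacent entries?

4 swaps

Each adjacent swap fixes exactly one inversion, so the minimum swap count equals the number of inversions.
Count inversions — for each element, later elements that are smaller:
4: none → 0
8: none → 0
9: none → 0
11: none → 0
13: none → 0
20: 17 → 1
30: 28, 17 → 2
28: 17 → 1
17: none → 0
Total inversions: 0 + 0 + 0 + 0 + 0 + 1 + 2 + 1 + 0 = 4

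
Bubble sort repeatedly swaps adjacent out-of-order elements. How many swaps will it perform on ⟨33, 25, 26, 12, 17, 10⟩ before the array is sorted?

Adjacent swaps: 13

Each adjacent swap fixes exactly one inversion, so the minimum swap count equals the number of inversions.
Count inversions — for each element, later elements that are smaller:
33: 25, 26, 12, 17, 10 → 5
25: 12, 17, 10 → 3
26: 12, 17, 10 → 3
12: 10 → 1
17: 10 → 1
10: none → 0
Total inversions: 5 + 3 + 3 + 1 + 1 + 0 = 13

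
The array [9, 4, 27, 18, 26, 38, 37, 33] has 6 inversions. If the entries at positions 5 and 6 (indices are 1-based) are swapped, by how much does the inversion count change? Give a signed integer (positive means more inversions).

+1

Positions 5 and 6 hold 26 and 38; after swapping, the array is [9, 4, 27, 18, 38, 26, 37, 33].
For each element, count later entries that are smaller:
9: 1
4: 0
27: 2
18: 0
38: 3
26: 0
37: 1
33: 0
Sum: 1 + 0 + 2 + 0 + 3 + 0 + 1 + 0 = 7
Change: 7 − 6 = +1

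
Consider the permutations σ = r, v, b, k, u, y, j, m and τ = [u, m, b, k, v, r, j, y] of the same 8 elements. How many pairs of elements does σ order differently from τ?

Assign each item its position (1..8) in the first ordering, then rewrite the second ordering as that position sequence:
positions: r→1, v→2, b→3, k→4, u→5, y→6, j→7, m→8
second ordering as positions: [5, 8, 3, 4, 2, 1, 7, 6]
Discordant pairs = inversions in this position sequence.
5: 3, 4, 2, 1 → 4
8: 3, 4, 2, 1, 7, 6 → 6
3: 2, 1 → 2
4: 2, 1 → 2
2: 1 → 1
1: 0
7: 6 → 1
6: 0
Total: 4 + 6 + 2 + 2 + 1 + 0 + 1 + 0 = 16

16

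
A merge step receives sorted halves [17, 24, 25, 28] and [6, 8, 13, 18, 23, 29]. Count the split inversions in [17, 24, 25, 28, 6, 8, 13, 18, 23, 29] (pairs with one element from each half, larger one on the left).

For each element r of the right run, count left-run elements greater than r:
r = 6: 17, 24, 25, 28 → 4
r = 8: 17, 24, 25, 28 → 4
r = 13: 17, 24, 25, 28 → 4
r = 18: 24, 25, 28 → 3
r = 23: 24, 25, 28 → 3
r = 29: none → 0
Cross-inversions: 4 + 4 + 4 + 3 + 3 + 0 = 18

Cross-inversions: 18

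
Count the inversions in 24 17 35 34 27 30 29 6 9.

23

For each element, count later entries that are smaller:
24 → 17, 6, 9 → 3
17 → 6, 9 → 2
35 → 34, 27, 30, 29, 6, 9 → 6
34 → 27, 30, 29, 6, 9 → 5
27 → 6, 9 → 2
30 → 29, 6, 9 → 3
29 → 6, 9 → 2
6 → none → 0
9 → none → 0
Sum: 3 + 2 + 6 + 5 + 2 + 3 + 2 + 0 + 0 = 23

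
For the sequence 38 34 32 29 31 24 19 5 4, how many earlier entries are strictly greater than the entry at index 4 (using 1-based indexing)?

The element at index 4 is 29.
Elements before it: 38, 34, 32
Those larger than 29: 38, 34, 32

3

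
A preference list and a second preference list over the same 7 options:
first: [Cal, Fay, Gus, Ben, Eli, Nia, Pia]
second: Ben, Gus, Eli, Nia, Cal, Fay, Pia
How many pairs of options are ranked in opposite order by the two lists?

Assign each item its position (1..7) in the first ordering, then rewrite the second ordering as that position sequence:
positions: Cal→1, Fay→2, Gus→3, Ben→4, Eli→5, Nia→6, Pia→7
second ordering as positions: [4, 3, 5, 6, 1, 2, 7]
Discordant pairs = inversions in this position sequence.
4: 3, 1, 2 → 3
3: 1, 2 → 2
5: 1, 2 → 2
6: 1, 2 → 2
1: 0
2: 0
7: 0
Total: 3 + 2 + 2 + 2 + 0 + 0 + 0 = 9

Pairs: 9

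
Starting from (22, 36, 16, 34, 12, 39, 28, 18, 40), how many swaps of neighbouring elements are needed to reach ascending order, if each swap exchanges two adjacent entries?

Each adjacent swap fixes exactly one inversion, so the minimum swap count equals the number of inversions.
Count inversions — for each element, later elements that are smaller:
22: 16, 12, 18 → 3
36: 16, 34, 12, 28, 18 → 5
16: 12 → 1
34: 12, 28, 18 → 3
12: none → 0
39: 28, 18 → 2
28: 18 → 1
18: none → 0
40: none → 0
Total inversions: 3 + 5 + 1 + 3 + 0 + 2 + 1 + 0 + 0 = 15

Swaps: 15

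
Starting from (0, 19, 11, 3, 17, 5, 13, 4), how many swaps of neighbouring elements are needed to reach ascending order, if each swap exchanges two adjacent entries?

Adjacent swaps: 14

Each adjacent swap fixes exactly one inversion, so the minimum swap count equals the number of inversions.
Count inversions — for each element, later elements that are smaller:
0: none → 0
19: 11, 3, 17, 5, 13, 4 → 6
11: 3, 5, 4 → 3
3: none → 0
17: 5, 13, 4 → 3
5: 4 → 1
13: 4 → 1
4: none → 0
Total inversions: 0 + 6 + 3 + 0 + 3 + 1 + 1 + 0 = 14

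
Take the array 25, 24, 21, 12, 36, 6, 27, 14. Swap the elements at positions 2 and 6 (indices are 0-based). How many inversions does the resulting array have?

Positions 2 and 6 hold 21 and 27; after swapping, the array is [25, 24, 27, 12, 36, 6, 21, 14].
Count, for each position, how many later elements it exceeds:
25 → 24, 12, 6, 21, 14 → 5
24 → 12, 6, 21, 14 → 4
27 → 12, 6, 21, 14 → 4
12 → 6 → 1
36 → 6, 21, 14 → 3
6 → none → 0
21 → 14 → 1
14 → none → 0
Sum: 5 + 4 + 4 + 1 + 3 + 0 + 1 + 0 = 18

18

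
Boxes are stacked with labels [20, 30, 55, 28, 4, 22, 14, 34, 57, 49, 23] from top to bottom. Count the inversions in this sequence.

23

Element-by-element contributions:
20 → 4, 14 → 2
30 → 28, 4, 22, 14, 23 → 5
55 → 28, 4, 22, 14, 34, 49, 23 → 7
28 → 4, 22, 14, 23 → 4
4 → none → 0
22 → 14 → 1
14 → none → 0
34 → 23 → 1
57 → 49, 23 → 2
49 → 23 → 1
23 → none → 0
Sum: 2 + 5 + 7 + 4 + 0 + 1 + 0 + 1 + 2 + 1 + 0 = 23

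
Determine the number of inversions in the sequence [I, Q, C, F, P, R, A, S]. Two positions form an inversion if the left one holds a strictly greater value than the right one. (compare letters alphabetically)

11

Count, for each position, how many later elements it exceeds:
I: 3
Q: 4
C: 1
F: 1
P: 1
R: 1
A: 0
S: 0
Sum: 3 + 4 + 1 + 1 + 1 + 1 + 0 + 0 = 11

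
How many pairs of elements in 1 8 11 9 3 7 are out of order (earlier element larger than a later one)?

Sweep left to right; for each value list the smaller values that follow it:
1: 0
8: 2
11: 3
9: 2
3: 0
7: 0
Sum: 0 + 2 + 3 + 2 + 0 + 0 = 7

There are 7 out-of-order pairs.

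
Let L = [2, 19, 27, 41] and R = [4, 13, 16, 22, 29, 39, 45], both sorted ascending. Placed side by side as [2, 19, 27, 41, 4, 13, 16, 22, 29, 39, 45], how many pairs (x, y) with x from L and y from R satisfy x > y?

Count, for every r in R, how many entries of L exceed r:
r = 4: 19, 27, 41 → 3
r = 13: 19, 27, 41 → 3
r = 16: 19, 27, 41 → 3
r = 22: 27, 41 → 2
r = 29: 41 → 1
r = 39: 41 → 1
r = 45: none → 0
Cross-inversions: 3 + 3 + 3 + 2 + 1 + 1 + 0 = 13

Split inversions: 13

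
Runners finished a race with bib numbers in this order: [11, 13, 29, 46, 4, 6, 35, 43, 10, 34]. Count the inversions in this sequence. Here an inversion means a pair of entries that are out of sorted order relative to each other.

Out-of-order pairs: 19

Sweep left to right; for each value list the smaller values that follow it:
11 → 4, 6, 10 → 3
13 → 4, 6, 10 → 3
29 → 4, 6, 10 → 3
46 → 4, 6, 35, 43, 10, 34 → 6
4 → none → 0
6 → none → 0
35 → 10, 34 → 2
43 → 10, 34 → 2
10 → none → 0
34 → none → 0
Sum: 3 + 3 + 3 + 6 + 0 + 0 + 2 + 2 + 0 + 0 = 19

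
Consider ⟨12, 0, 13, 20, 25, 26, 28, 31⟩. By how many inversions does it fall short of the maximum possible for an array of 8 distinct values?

Maximum inversions for 8 distinct elements is C(8, 2) = 8·7/2 = 28.
Current inversions — for each element, count later smaller elements:
12: 1
0: 0
13: 0
20: 0
25: 0
26: 0
28: 0
31: 0
Current total: 1 + 0 + 0 + 0 + 0 + 0 + 0 + 0 = 1
Shortfall: 28 − 1 = 27

27 inversions short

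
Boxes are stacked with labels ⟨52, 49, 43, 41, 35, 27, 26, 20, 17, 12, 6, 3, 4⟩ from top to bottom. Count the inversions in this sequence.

Sweep left to right; for each value list the smaller values that follow it:
52: 12
49: 11
43: 10
41: 9
35: 8
27: 7
26: 6
20: 5
17: 4
12: 3
6: 2
3: 0
4: 0
Sum: 12 + 11 + 10 + 9 + 8 + 7 + 6 + 5 + 4 + 3 + 2 + 0 + 0 = 77

Inversions: 77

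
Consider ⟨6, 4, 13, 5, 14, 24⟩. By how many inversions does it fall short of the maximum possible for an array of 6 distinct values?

Maximum inversions for 6 distinct elements is C(6, 2) = 6·5/2 = 15.
Current inversions — for each element, count later smaller elements:
6: 2
4: 0
13: 1
5: 0
14: 0
24: 0
Current total: 2 + 0 + 1 + 0 + 0 + 0 = 3
Shortfall: 15 − 3 = 12

12 inversions short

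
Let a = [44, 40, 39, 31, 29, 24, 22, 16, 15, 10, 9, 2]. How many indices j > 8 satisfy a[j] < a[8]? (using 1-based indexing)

The element at index 8 is 16.
Elements after it: 15, 10, 9, 2
Those smaller than 16: 15, 10, 9, 2

4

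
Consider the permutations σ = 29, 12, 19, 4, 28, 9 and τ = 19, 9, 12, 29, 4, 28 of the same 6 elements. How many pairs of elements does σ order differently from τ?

7

Assign each item its position (1..6) in the first ordering, then rewrite the second ordering as that position sequence:
positions: 29→1, 12→2, 19→3, 4→4, 28→5, 9→6
second ordering as positions: [3, 6, 2, 1, 4, 5]
Discordant pairs = inversions in this position sequence.
3: 2, 1 → 2
6: 2, 1, 4, 5 → 4
2: 1 → 1
1: 0
4: 0
5: 0
Total: 2 + 4 + 1 + 0 + 0 + 0 = 7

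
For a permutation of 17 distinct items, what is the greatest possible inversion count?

A reversed (strictly descending) arrangement makes every pair an inversion, giving C(17, 2) inversions.
C(17, 2) = 17·16/2 = 136

136 inversions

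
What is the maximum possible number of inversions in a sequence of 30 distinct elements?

The maximum occurs when the array is in strictly decreasing order: every one of the C(30, 2) pairs is inverted.
C(30, 2) = 30·29/2 = 435

435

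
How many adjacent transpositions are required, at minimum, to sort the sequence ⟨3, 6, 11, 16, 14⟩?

There is 1 adjacent swap.

Minimum adjacent swaps = number of inversions (each swap of adjacent out-of-order elements removes one inversion and no swap can remove more).
Count inversions — for each element, later elements that are smaller:
3: none → 0
6: none → 0
11: none → 0
16: 14 → 1
14: none → 0
Total inversions: 0 + 0 + 0 + 1 + 0 = 1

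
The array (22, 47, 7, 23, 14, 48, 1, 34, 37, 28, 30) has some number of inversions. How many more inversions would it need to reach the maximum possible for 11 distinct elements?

Maximum inversions for 11 distinct elements is C(11, 2) = 11·10/2 = 55.
Current inversions — for each element, count later smaller elements:
22: 3
47: 8
7: 1
23: 2
14: 1
48: 5
1: 0
34: 2
37: 2
28: 0
30: 0
Current total: 3 + 8 + 1 + 2 + 1 + 5 + 0 + 2 + 2 + 0 + 0 = 24
Shortfall: 55 − 24 = 31

31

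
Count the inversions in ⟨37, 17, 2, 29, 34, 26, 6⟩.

13 out-of-order pairs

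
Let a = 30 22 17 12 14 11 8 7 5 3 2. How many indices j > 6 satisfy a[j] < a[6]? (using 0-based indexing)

4

The element at index 6 is 8.
Elements after it: 7, 5, 3, 2
Those smaller than 8: 7, 5, 3, 2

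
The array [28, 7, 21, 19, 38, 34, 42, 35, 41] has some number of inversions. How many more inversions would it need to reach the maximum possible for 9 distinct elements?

28 inversions short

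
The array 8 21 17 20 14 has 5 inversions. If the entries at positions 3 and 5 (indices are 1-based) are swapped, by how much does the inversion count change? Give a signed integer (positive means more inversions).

-1

Positions 3 and 5 hold 17 and 14; after swapping, the array is [8, 21, 14, 20, 17].
Count, for each position, how many later elements it exceeds:
8: 0
21: 3
14: 0
20: 1
17: 0
Sum: 0 + 3 + 0 + 1 + 0 = 4
Change: 4 − 5 = -1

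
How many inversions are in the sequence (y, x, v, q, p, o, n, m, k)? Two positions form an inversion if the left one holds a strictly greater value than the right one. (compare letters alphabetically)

Count, for each position, how many later elements it exceeds:
y: 8
x: 7
v: 6
q: 5
p: 4
o: 3
n: 2
m: 1
k: 0
Sum: 8 + 7 + 6 + 5 + 4 + 3 + 2 + 1 + 0 = 36

36 inversions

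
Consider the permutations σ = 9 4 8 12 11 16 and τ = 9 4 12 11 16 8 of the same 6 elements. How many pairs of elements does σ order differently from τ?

3 discordant pairs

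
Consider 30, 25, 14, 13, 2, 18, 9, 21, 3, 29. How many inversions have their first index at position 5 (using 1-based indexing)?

The element at index 5 is 2.
Elements after it: 18, 9, 21, 3, 29
None of them are smaller than 2.

0 such elements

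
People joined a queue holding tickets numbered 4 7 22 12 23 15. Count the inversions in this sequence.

3 out-of-order pairs

For each element, count later entries that are smaller:
4: 0
7: 0
22: 2
12: 0
23: 1
15: 0
Sum: 0 + 0 + 2 + 0 + 1 + 0 = 3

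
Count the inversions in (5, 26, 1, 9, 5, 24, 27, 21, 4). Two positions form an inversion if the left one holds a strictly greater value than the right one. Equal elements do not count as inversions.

Element-by-element contributions:
5: 2
26: 6
1: 0
9: 2
5: 1
24: 2
27: 2
21: 1
4: 0
Sum: 2 + 6 + 0 + 2 + 1 + 2 + 2 + 1 + 0 = 16

16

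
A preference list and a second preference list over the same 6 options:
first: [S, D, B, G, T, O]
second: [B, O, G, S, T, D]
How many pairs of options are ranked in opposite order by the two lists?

Assign each item its position (1..6) in the first ordering, then rewrite the second ordering as that position sequence:
positions: S→1, D→2, B→3, G→4, T→5, O→6
second ordering as positions: [3, 6, 4, 1, 5, 2]
Discordant pairs = inversions in this position sequence.
3: 1, 2 → 2
6: 4, 1, 5, 2 → 4
4: 1, 2 → 2
1: 0
5: 2 → 1
2: 0
Total: 2 + 4 + 2 + 0 + 1 + 0 = 9

9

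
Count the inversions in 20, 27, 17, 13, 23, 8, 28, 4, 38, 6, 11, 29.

34 out-of-order pairs

For each element, count later entries that are smaller:
20: 6
27: 7
17: 5
13: 4
23: 4
8: 2
28: 3
4: 0
38: 3
6: 0
11: 0
29: 0
Sum: 6 + 7 + 5 + 4 + 4 + 2 + 3 + 0 + 3 + 0 + 0 + 0 = 34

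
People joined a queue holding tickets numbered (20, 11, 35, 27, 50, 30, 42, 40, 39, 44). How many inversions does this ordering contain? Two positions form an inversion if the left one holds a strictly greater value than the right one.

Element-by-element contributions:
20 → 11 → 1
11 → none → 0
35 → 27, 30 → 2
27 → none → 0
50 → 30, 42, 40, 39, 44 → 5
30 → none → 0
42 → 40, 39 → 2
40 → 39 → 1
39 → none → 0
44 → none → 0
Sum: 1 + 0 + 2 + 0 + 5 + 0 + 2 + 1 + 0 + 0 = 11

Inversions: 11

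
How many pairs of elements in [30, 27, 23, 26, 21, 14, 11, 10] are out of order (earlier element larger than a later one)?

Element-by-element contributions:
30 → 27, 23, 26, 21, 14, 11, 10 → 7
27 → 23, 26, 21, 14, 11, 10 → 6
23 → 21, 14, 11, 10 → 4
26 → 21, 14, 11, 10 → 4
21 → 14, 11, 10 → 3
14 → 11, 10 → 2
11 → 10 → 1
10 → none → 0
Sum: 7 + 6 + 4 + 4 + 3 + 2 + 1 + 0 = 27

Inversions: 27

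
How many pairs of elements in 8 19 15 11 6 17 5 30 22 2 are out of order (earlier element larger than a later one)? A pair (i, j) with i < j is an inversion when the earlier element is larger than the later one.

Element-by-element contributions:
8 → 6, 5, 2 → 3
19 → 15, 11, 6, 17, 5, 2 → 6
15 → 11, 6, 5, 2 → 4
11 → 6, 5, 2 → 3
6 → 5, 2 → 2
17 → 5, 2 → 2
5 → 2 → 1
30 → 22, 2 → 2
22 → 2 → 1
2 → none → 0
Sum: 3 + 6 + 4 + 3 + 2 + 2 + 1 + 2 + 1 + 0 = 24

24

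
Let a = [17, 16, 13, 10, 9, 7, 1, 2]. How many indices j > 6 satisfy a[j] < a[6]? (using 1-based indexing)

2

The element at index 6 is 7.
Elements after it: 1, 2
Those smaller than 7: 1, 2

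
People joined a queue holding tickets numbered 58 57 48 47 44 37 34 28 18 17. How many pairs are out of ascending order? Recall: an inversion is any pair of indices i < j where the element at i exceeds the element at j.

45

Sweep left to right; for each value list the smaller values that follow it:
58: 9
57: 8
48: 7
47: 6
44: 5
37: 4
34: 3
28: 2
18: 1
17: 0
Sum: 9 + 8 + 7 + 6 + 5 + 4 + 3 + 2 + 1 + 0 = 45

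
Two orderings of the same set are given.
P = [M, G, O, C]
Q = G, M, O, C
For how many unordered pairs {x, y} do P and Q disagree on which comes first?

Assign each item its position (1..4) in the first ordering, then rewrite the second ordering as that position sequence:
positions: M→1, G→2, O→3, C→4
second ordering as positions: [2, 1, 3, 4]
Discordant pairs = inversions in this position sequence.
2: 1 → 1
1: 0
3: 0
4: 0
Total: 1 + 0 + 0 + 0 = 1

1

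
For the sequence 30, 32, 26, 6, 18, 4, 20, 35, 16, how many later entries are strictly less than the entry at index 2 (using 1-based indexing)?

6 such elements

The element at index 2 is 32.
Elements after it: 26, 6, 18, 4, 20, 35, 16
Those smaller than 32: 26, 6, 18, 4, 20, 16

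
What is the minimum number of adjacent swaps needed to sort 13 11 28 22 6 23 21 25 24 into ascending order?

Minimum adjacent swaps = number of inversions (each swap of adjacent out-of-order elements removes one inversion and no swap can remove more).
Count inversions — for each element, later elements that are smaller:
13: 11, 6 → 2
11: 6 → 1
28: 22, 6, 23, 21, 25, 24 → 6
22: 6, 21 → 2
6: none → 0
23: 21 → 1
21: none → 0
25: 24 → 1
24: none → 0
Total inversions: 2 + 1 + 6 + 2 + 0 + 1 + 0 + 1 + 0 = 13

13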